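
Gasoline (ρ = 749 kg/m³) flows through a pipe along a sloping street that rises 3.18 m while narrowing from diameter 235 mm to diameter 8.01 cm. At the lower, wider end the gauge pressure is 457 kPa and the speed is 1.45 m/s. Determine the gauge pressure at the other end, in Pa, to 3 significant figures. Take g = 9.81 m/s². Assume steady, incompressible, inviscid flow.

376000 Pa

Mass conservation (A₁v₁ = A₂v₂) gives v₂ = 1.45 × 434/50.4 = 12.5 m/s.
Energy conservation along the streamline gives P₂ = P₁ − ½ρ(v₂² − v₁²) − ρg(h₂ − h₁).
P₂ = 457000 + ½·749·(1.45² − 12.5²) − 749·9.81·(+3.18) = 457000 + (-57500) − (23400) = 376000 Pa.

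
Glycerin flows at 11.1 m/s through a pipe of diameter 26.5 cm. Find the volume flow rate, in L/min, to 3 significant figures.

Q ≈ 36700 L/min

Q = A·v = 0.0552 m² × 11.1 m/s = 0.612 m³/s.
Converting: 0.612 m³/s × 60000 = 36700 L/min.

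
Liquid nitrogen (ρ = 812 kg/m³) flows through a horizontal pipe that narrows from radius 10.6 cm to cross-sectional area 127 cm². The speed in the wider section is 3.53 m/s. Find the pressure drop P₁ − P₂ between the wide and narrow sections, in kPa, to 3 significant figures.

ΔP ≈ 34.0 kPa

Mass conservation (A₁v₁ = A₂v₂) gives v₂ = 3.53 × 353/127 = 9.81 m/s.
The pipe is horizontal, so Bernoulli reduces to P₁ + ½ρv₁² = P₂ + ½ρv₂².
P₁ − P₂ = ½·812·(9.81² − 3.53²) = ½·812·83.8 = 34000 Pa.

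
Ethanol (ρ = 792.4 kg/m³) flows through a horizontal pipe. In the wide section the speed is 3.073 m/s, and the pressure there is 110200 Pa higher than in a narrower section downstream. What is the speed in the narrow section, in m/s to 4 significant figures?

v₂ ≈ 16.96 m/s

With h₁ = h₂, rearranging Bernoulli gives v₂ = √(v₁² + 2ΔP/ρ).
v₂ = √(3.073² + 2·110200/792.4) = √(9.443 + 278.1) = 16.96 m/s.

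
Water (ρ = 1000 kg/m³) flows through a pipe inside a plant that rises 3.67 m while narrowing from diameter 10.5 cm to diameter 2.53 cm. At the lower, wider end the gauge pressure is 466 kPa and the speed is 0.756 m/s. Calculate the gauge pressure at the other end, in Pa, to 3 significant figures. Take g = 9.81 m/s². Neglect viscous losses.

P₂ ≈ 346000 Pa

By continuity, v₂ = v₁·A₁/A₂ = 0.756·(86.6/5.03) = 13.0 m/s.
Bernoulli: P₁ + ½ρv₁² + ρg h₁ = P₂ + ½ρv₂² + ρg h₂, so P₂ = P₁ + ½ρ(v₁² − v₂²) − ρg(h₂ − h₁).
P₂ = 466000 + ½·1000·(0.756² − 13.0²) − 1000·9.81·(+3.67) = 466000 + (-84500) − (36000) = 346000 Pa.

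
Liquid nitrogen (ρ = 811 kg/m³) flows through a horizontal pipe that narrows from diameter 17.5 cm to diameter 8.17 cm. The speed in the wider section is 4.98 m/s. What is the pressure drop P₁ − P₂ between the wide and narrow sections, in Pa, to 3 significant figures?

Mass conservation (A₁v₁ = A₂v₂) gives v₂ = 4.98 × 241/52.4 = 22.8 m/s.
With no height change, Bernoulli's equation is P₁ + ½ρv₁² = P₂ + ½ρv₂².
P₁ − P₂ = ½·811·(22.8² − 4.98²) = ½·811·497 = 202000 Pa.

ΔP ≈ 202000 Pa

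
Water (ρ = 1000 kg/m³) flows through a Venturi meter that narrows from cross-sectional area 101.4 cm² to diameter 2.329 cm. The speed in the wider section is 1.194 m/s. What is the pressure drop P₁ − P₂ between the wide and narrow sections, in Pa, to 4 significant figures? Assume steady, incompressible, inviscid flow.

ΔP = 403100 Pa

By continuity, v₂ = v₁·A₁/A₂ = 1.194·(101.4/4.260) = 28.42 m/s.
Bernoulli (h₁ = h₂): P₁ − P₂ = ½ρ(v₂² − v₁²).
P₁ − P₂ = ½·1000·(28.42² − 1.194²) = ½·1000·806.2 = 403100 Pa.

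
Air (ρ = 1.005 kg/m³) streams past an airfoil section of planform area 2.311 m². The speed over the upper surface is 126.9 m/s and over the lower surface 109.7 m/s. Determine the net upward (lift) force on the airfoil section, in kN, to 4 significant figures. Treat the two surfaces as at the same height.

The faster flow above has the lower pressure; Bernoulli (same height) gives ΔP = ½ρ(v_up² − v_low²).
ΔP = ½·1.005·(126.9² − 109.7²) = 2045 Pa.
Lift = ΔP · A = 2045 × 2.311 = 4726 N.

F ≈ 4.726 kN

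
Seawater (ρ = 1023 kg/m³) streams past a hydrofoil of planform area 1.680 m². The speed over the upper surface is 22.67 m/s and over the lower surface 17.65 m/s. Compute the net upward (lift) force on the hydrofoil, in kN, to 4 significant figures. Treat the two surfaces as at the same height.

173.9 kN

The faster flow above has the lower pressure; Bernoulli (same height) gives ΔP = ½ρ(v_up² − v_low²).
ΔP = ½·1023·(22.67² − 17.65²) = 103500 Pa.
Lift = ΔP · A = 103500 × 1.680 = 173900 N.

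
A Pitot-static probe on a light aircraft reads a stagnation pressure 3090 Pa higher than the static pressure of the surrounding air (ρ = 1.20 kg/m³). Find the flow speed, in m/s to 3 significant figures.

71.8 m/s

The dynamic pressure equals the rise in static pressure at the stagnation point: ΔP = ½ρv².
v = √(2ΔP/ρ) = √(2·3090/1.20) = 71.8 m/s.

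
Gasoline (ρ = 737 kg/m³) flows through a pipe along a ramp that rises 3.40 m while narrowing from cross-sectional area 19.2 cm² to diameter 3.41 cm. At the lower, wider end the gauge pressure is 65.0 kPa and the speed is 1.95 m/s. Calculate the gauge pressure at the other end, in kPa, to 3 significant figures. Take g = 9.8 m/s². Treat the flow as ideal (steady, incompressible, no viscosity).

P₂ ≈ 35.7 kPa

By continuity, v₂ = v₁·A₁/A₂ = 1.95·(19.2/9.13) = 4.10 m/s.
Energy conservation along the streamline gives P₂ = P₁ − ½ρ(v₂² − v₁²) − ρg(h₂ − h₁).
P₂ = 65000 + ½·737·(1.95² − 4.10²) − 737·9.8·(+3.40) = 65000 + (-4790) − (24600) = 35700 Pa.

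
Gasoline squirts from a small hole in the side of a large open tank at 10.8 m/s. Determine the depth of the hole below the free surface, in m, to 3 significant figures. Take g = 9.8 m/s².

Torricelli: v = √(2gh), so h = v²/(2g).
h = 10.8²/(2·9.8) = 117/19.60 = 5.95 m.

h ≈ 5.95 m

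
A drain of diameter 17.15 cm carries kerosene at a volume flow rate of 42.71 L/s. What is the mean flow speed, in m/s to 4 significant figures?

Q = 42.71 L/s = 0.04271 m³/s.
v = Q/A = 0.04271 / 0.02310 = 1.849 m/s.

v ≈ 1.849 m/s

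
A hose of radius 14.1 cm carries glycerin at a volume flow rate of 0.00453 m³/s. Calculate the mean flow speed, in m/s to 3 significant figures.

Q = 0.00453 m³/s = 0.00453 m³/s.
v = Q/A = 0.00453 / 0.0625 = 0.0725 m/s.

0.0725 m/s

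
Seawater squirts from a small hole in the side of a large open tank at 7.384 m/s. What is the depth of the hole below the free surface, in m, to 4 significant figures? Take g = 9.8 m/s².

h ≈ 2.782 m

For a small hole in a large open tank, ½v² = gh, giving h = v²/(2g).
h = 7.384²/(2·9.8) = 54.52/19.60 = 2.782 m.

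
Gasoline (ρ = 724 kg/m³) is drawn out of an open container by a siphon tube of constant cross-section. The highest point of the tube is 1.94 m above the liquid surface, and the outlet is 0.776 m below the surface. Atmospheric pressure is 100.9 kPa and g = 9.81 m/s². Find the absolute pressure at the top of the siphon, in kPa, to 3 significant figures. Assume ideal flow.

P_top = 81.6 kPa

Bernoulli surface→outlet gives ½v² = g·h_out, so v = √(2·9.81·0.776) = 3.90 m/s.
The bore is uniform, so the speed at the crest is the same v. Bernoulli surface→crest: P_atm = P_top + ½ρv² + ρg·h_top.
P_top = 100900 − ½·724·3.90² − 724·9.81·1.94 = 81600 Pa.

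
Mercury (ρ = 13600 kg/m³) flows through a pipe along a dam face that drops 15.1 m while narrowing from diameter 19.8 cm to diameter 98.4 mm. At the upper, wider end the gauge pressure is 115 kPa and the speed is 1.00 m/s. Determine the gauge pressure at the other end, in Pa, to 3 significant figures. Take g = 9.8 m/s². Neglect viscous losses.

Mass conservation (A₁v₁ = A₂v₂) gives v₂ = 1.00 × 308/76.0 = 4.05 m/s.
Bernoulli: P₁ + ½ρv₁² + ρg h₁ = P₂ + ½ρv₂² + ρg h₂, so P₂ = P₁ + ½ρ(v₁² − v₂²) − ρg(h₂ − h₁).
P₂ = 115000 + ½·13600·(1.00² − 4.05²) − 13600·9.8·(−15.1) = 115000 + (-105000) − (-2010000) = 2020000 Pa.

P₂ = 2020000 Pa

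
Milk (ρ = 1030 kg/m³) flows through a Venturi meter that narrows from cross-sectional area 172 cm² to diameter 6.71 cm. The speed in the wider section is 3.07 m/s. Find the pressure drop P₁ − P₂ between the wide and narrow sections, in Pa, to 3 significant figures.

By continuity, v₂ = v₁·A₁/A₂ = 3.07·(172/35.4) = 14.9 m/s.
Bernoulli (h₁ = h₂): P₁ − P₂ = ½ρ(v₂² − v₁²).
P₁ − P₂ = ½·1030·(14.9² − 3.07²) = ½·1030·214 = 110000 Pa.

ΔP ≈ 110000 Pa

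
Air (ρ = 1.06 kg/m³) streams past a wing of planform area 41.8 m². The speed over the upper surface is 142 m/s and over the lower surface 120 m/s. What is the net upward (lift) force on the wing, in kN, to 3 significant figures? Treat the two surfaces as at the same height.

F ≈ 128 kN

From P + ½ρv² = const at equal height, P_low − P_up = ½ρ(v_up² − v_low²).
ΔP = ½·1.06·(142² − 120²) = 3050 Pa.
Lift = ΔP · A = 3050 × 41.8 = 128000 N.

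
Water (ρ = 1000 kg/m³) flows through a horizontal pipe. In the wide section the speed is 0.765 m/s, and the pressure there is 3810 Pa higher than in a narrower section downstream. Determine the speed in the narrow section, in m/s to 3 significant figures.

2.86 m/s

Horizontal Bernoulli: P₁ + ½ρv₁² = P₂ + ½ρv₂², so v₂² = v₁² + 2(P₁ − P₂)/ρ.
v₂ = √(0.765² + 2·3810/1000) = √(0.585 + 7.62) = 2.86 m/s.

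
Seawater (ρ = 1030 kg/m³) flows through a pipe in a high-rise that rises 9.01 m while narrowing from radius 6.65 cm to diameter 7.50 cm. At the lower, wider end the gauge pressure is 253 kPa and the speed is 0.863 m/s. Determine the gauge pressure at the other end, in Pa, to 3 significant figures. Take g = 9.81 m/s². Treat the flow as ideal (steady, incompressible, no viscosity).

P₂ = 159000 Pa

Continuity gives A₁v₁ = A₂v₂, so v₂ = (139 cm²)/(44.2 cm²) × 0.863 m/s = 2.71 m/s.
Applying Bernoulli between the two ends and solving for P₂: P₂ = P₁ + ½ρ(v₁² − v₂²) − ρgΔh.
P₂ = 253000 + ½·1030·(0.863² − 2.71²) − 1030·9.81·(+9.01) = 253000 + (-3410) − (91000) = 159000 Pa.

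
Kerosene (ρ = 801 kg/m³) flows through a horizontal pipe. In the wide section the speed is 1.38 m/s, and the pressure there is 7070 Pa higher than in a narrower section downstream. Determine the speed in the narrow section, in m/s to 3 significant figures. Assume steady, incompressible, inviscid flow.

v₂ = 4.42 m/s

With h₁ = h₂, rearranging Bernoulli gives v₂ = √(v₁² + 2ΔP/ρ).
v₂ = √(1.38² + 2·7070/801) = √(1.90 + 17.7) = 4.42 m/s.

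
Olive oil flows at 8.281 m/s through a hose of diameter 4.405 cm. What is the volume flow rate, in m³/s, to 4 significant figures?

Q = A·v = 0.001524 m² × 8.281 m/s = 0.01262 m³/s.

Q ≈ 0.01262 m³/s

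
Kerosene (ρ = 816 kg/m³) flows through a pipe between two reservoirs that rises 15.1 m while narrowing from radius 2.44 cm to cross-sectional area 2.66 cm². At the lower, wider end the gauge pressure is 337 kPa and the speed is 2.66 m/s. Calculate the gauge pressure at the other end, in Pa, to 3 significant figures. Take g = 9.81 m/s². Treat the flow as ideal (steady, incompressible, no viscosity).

Continuity gives A₁v₁ = A₂v₂, so v₂ = (18.7 cm²)/(2.66 cm²) × 2.66 m/s = 18.7 m/s.
Energy conservation along the streamline gives P₂ = P₁ − ½ρ(v₂² − v₁²) − ρg(h₂ − h₁).
P₂ = 337000 + ½·816·(2.66² − 18.7²) − 816·9.81·(+15.1) = 337000 + (-140000) − (121000) = 76300 Pa.

P₂ = 76300 Pa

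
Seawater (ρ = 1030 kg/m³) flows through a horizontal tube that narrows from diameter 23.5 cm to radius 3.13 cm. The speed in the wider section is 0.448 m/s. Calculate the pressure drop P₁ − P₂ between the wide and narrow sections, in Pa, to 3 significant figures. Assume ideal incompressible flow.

ΔP ≈ 20400 Pa

By continuity, v₂ = v₁·A₁/A₂ = 0.448·(434/30.8) = 6.31 m/s.
Bernoulli (h₁ = h₂): P₁ − P₂ = ½ρ(v₂² − v₁²).
P₁ − P₂ = ½·1030·(6.31² − 0.448²) = ½·1030·39.7 = 20400 Pa.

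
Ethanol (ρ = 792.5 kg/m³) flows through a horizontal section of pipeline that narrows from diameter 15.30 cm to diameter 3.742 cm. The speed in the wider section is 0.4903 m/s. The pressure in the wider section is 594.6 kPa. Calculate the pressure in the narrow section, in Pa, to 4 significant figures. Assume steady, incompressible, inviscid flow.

The volume flow rate is constant, so v₂ = (A₁/A₂)v₁ = (183.9/11.00)·0.4903 = 8.197 m/s.
The pipe is horizontal, so Bernoulli reduces to P₁ + ½ρv₁² = P₂ + ½ρv₂².
P₂ = P₁ − ½ρ(v₂² − v₁²) = 594600 − ½·792.5·(8.197² − 0.4903²) = 594600 − 26530 = 568100 Pa.

P₂ ≈ 568100 Pa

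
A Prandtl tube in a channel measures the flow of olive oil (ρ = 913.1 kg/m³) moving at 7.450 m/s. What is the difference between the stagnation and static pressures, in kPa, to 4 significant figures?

Bernoulli between the free stream and the stagnation point: ½ρv² = P_stag − P_static.
ΔP = ½·913.1·7.450² = 25340 Pa.

ΔP ≈ 25.34 kPa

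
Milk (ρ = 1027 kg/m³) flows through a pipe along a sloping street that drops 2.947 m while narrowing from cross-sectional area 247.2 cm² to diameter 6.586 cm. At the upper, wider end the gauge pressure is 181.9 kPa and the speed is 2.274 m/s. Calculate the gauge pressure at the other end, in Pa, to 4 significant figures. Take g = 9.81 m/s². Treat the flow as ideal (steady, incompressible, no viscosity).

Mass conservation (A₁v₁ = A₂v₂) gives v₂ = 2.274 × 247.2/34.07 = 16.50 m/s.
Energy conservation along the streamline gives P₂ = P₁ − ½ρ(v₂² − v₁²) − ρg(h₂ − h₁).
P₂ = 181900 + ½·1027·(2.274² − 16.50²) − 1027·9.81·(−2.947) = 181900 + (-137200) − (-29690) = 74430 Pa.

P₂ ≈ 74430 Pa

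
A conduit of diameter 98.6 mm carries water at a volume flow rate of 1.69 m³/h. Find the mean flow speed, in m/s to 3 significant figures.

Q = 1.69 m³/h = 0.000469 m³/s.
v = Q/A = 0.000469 / 0.00764 = 0.0615 m/s.

v ≈ 0.0615 m/s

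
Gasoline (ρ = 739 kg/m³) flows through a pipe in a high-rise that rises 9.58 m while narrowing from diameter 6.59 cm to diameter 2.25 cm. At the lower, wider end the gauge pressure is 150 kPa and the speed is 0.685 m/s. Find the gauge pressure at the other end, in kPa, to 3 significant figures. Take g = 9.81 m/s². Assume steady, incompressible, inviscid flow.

Mass conservation (A₁v₁ = A₂v₂) gives v₂ = 0.685 × 34.1/3.98 = 5.88 m/s.
Energy conservation along the streamline gives P₂ = P₁ − ½ρ(v₂² − v₁²) − ρg(h₂ − h₁).
P₂ = 150000 + ½·739·(0.685² − 5.88²) − 739·9.81·(+9.58) = 150000 + (-12600) − (69500) = 68000 Pa.

P₂ = 68.0 kPa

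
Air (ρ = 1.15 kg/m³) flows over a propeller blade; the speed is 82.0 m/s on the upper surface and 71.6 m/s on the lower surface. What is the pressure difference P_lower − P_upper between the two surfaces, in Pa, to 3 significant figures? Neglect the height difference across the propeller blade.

Bernoulli (same height): P_lower − P_upper = ½ρ(v_upper² − v_lower²).
ΔP = ½·1.15·(82.0² − 71.6²) = 919 Pa.

ΔP ≈ 919 Pa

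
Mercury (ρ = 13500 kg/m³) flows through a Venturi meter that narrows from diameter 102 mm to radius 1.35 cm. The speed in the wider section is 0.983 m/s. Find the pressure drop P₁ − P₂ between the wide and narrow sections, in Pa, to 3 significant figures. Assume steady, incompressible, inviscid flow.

1320000 Pa

Continuity gives A₁v₁ = A₂v₂, so v₂ = (81.7 cm²)/(5.73 cm²) × 0.983 m/s = 14.0 m/s.
With no height change, Bernoulli's equation is P₁ + ½ρv₁² = P₂ + ½ρv₂².
P₁ − P₂ = ½·13500·(14.0² − 0.983²) = ½·13500·196 = 1320000 Pa.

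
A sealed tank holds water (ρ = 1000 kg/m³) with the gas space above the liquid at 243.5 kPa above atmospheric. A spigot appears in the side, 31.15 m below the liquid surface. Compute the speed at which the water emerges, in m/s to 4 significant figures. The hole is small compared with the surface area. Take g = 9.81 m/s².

Take point 1 at the surface (v₁ ≈ 0) and point 2 at the hole (at atmospheric pressure). Bernoulli: P₁ + ρg h = P_atm + ½ρv₂².
With P₁ − P_atm = 243500 Pa, v₂ = √(2gh + 2ΔP/ρ) = √(2·9.81·31.15 + 2·243500/1000) = 33.14 m/s.

v = 33.14 m/s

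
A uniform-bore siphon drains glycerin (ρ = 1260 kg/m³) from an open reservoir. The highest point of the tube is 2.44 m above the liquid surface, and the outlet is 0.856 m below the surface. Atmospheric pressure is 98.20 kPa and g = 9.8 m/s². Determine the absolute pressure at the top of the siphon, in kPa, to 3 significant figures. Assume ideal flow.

57.5 kPa

Bernoulli surface→outlet gives ½v² = g·h_out, so v = √(2·9.8·0.856) = 4.10 m/s.
Continuity keeps v the same throughout the tube; from surface to crest, P_atm + 0 = P_top + ½ρv² + ρg·h_top.
P_top = 98200 − ½·1260·4.10² − 1260·9.8·2.44 = 57500 Pa.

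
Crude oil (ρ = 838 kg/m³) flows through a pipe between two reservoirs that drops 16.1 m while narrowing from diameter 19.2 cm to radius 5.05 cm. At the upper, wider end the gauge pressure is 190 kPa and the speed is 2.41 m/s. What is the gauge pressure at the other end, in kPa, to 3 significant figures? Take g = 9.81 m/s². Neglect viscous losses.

Continuity gives A₁v₁ = A₂v₂, so v₂ = (290 cm²)/(80.1 cm²) × 2.41 m/s = 8.71 m/s.
Energy conservation along the streamline gives P₂ = P₁ − ½ρ(v₂² − v₁²) − ρg(h₂ − h₁).
P₂ = 190000 + ½·838·(2.41² − 8.71²) − 838·9.81·(−16.1) = 190000 + (-29300) − (-132000) = 293000 Pa.

293 kPa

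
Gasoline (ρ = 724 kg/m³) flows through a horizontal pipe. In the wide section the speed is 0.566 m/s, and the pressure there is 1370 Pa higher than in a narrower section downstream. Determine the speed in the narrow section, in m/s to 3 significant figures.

v₂ ≈ 2.03 m/s

Along the level pipe P + ½ρv² is conserved, hence v₂² = v₁² + 2(P₁ − P₂)/ρ.
v₂ = √(0.566² + 2·1370/724) = √(0.320 + 3.78) = 2.03 m/s.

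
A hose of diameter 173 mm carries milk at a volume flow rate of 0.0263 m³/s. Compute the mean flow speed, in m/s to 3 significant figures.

1.12 m/s

Q = 0.0263 m³/s = 0.0263 m³/s.
v = Q/A = 0.0263 / 0.0235 = 1.12 m/s.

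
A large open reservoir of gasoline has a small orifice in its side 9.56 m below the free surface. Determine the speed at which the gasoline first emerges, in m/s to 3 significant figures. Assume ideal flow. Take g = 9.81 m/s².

With the surface at rest and both surface and jet at atmospheric pressure, Bernoulli gives ρg h = ½ρv², so v = √(2gh) = √(2·9.81·9.56) = 13.7 m/s.

v ≈ 13.7 m/s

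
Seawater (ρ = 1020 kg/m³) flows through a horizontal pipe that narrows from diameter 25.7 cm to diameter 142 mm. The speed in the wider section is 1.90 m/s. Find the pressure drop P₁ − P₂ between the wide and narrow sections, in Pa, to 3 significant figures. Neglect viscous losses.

ΔP ≈ 17900 Pa

The volume flow rate is constant, so v₂ = (A₁/A₂)v₁ = (519/158)·1.90 = 6.22 m/s.
Bernoulli (h₁ = h₂): P₁ − P₂ = ½ρ(v₂² − v₁²).
P₁ − P₂ = ½·1020·(6.22² − 1.90²) = ½·1020·35.1 = 17900 Pa.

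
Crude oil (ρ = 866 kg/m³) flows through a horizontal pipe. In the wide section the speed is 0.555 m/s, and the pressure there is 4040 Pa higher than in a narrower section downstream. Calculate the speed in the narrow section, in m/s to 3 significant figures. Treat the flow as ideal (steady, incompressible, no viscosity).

Along the level pipe P + ½ρv² is conserved, hence v₂² = v₁² + 2(P₁ − P₂)/ρ.
v₂ = √(0.555² + 2·4040/866) = √(0.308 + 9.33) = 3.10 m/s.

v₂ ≈ 3.10 m/s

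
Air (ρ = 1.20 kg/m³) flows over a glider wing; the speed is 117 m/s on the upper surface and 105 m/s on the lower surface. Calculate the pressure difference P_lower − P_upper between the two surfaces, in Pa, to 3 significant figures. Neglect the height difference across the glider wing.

The pressure is lower where the speed is higher: ΔP = ½ρ(v_up² − v_low²).
ΔP = ½·1.20·(117² − 105²) = 1600 Pa.

1600 Pa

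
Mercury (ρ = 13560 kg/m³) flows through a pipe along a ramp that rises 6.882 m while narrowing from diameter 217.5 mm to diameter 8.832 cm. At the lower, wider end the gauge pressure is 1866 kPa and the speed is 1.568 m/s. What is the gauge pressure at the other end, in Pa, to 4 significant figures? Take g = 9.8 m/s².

Mass conservation (A₁v₁ = A₂v₂) gives v₂ = 1.568 × 371.5/61.26 = 9.509 m/s.
Energy conservation along the streamline gives P₂ = P₁ − ½ρ(v₂² − v₁²) − ρg(h₂ − h₁).
P₂ = 1866000 + ½·13560·(1.568² − 9.509²) − 13560·9.8·(+6.882) = 1866000 + (-596400) − (914500) = 355000 Pa.

P₂ ≈ 355000 Pa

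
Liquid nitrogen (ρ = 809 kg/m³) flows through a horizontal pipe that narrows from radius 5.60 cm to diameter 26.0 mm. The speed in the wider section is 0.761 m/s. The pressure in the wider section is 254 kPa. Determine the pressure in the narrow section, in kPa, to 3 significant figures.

By continuity, v₂ = v₁·A₁/A₂ = 0.761·(98.5/5.31) = 14.1 m/s.
Bernoulli (h₁ = h₂): P₁ − P₂ = ½ρ(v₂² − v₁²).
P₂ = P₁ − ½ρ(v₂² − v₁²) = 254000 − ½·809·(14.1² − 0.761²) = 254000 − 80400 = 174000 Pa.

P₂ ≈ 174 kPa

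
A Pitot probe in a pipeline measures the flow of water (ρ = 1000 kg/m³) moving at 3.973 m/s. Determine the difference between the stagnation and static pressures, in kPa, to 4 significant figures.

ΔP ≈ 7.892 kPa

Bernoulli between the free stream and the stagnation point: ½ρv² = P_stag − P_static.
ΔP = ½·1000·3.973² = 7892 Pa.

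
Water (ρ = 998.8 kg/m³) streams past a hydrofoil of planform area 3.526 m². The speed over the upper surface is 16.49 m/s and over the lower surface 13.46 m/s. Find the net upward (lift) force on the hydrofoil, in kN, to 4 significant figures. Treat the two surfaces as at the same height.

From P + ½ρv² = const at equal height, P_low − P_up = ½ρ(v_up² − v_low²).
ΔP = ½·998.8·(16.49² − 13.46²) = 45320 Pa.
Lift = ΔP · A = 45320 × 3.526 = 159800 N.

159.8 kN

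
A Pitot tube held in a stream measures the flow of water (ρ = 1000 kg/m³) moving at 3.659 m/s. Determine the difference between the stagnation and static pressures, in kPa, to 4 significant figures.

ΔP = 6.694 kPa

Bernoulli between the free stream and the stagnation point: ½ρv² = P_stag − P_static.
ΔP = ½·1000·3.659² = 6694 Pa.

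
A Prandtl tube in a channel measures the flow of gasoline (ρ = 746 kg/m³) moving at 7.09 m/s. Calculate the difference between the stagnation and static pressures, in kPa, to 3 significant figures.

At the stagnation point the flow is brought to rest, so Bernoulli gives P_stag − P_static = ½ρv².
ΔP = ½·746·7.09² = 18800 Pa.

ΔP ≈ 18.8 kPa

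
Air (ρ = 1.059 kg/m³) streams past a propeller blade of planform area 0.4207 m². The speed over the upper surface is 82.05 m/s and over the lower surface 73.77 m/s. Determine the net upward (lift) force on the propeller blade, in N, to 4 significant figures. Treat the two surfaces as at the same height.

The faster flow above has the lower pressure; Bernoulli (same height) gives ΔP = ½ρ(v_up² − v_low²).
ΔP = ½·1.059·(82.05² − 73.77²) = 683.2 Pa.
Lift = ΔP · A = 683.2 × 0.4207 = 287.4 N.

F ≈ 287.4 N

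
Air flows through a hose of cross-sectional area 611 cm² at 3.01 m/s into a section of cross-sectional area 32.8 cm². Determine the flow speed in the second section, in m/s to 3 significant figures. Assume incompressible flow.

By continuity, v₂ = v₁·A₁/A₂ = 3.01·(611/32.8) = 56.1 m/s.

v₂ ≈ 56.1 m/s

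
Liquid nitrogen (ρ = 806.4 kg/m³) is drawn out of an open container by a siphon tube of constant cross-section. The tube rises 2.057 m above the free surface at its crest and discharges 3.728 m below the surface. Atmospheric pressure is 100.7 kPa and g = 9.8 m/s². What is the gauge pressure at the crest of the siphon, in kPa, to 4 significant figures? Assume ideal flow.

P_gauge = -45.72 kPa

Bernoulli surface→outlet gives ½v² = g·h_out, so v = √(2·9.8·3.728) = 8.548 m/s.
With constant cross-section the crest speed equals v; applying Bernoulli from the surface up to the crest, P_top = P_atm − ½ρv² − ρg·h_top.
P_top = 100700 − ½·806.4·8.548² − 806.4·9.8·2.057 = 54980 Pa. So P_gauge = P_top − P_atm = -45720 Pa.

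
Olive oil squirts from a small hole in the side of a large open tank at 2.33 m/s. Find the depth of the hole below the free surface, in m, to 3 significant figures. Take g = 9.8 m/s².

For a small hole in a large open tank, ½v² = gh, giving h = v²/(2g).
h = 2.33²/(2·9.8) = 5.43/19.60 = 0.277 m.

h ≈ 0.277 m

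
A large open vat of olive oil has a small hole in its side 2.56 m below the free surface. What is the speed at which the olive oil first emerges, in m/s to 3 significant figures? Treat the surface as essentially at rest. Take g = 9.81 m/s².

Torricelli's result v = √(2gh) gives v = √(2·9.81·2.56) = 7.09 m/s.

7.09 m/s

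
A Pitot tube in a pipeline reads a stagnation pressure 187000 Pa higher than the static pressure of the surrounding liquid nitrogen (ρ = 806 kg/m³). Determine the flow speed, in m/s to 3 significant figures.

At the stagnation point the flow is brought to rest, so Bernoulli gives P_stag − P_static = ½ρv².
v = √(2ΔP/ρ) = √(2·187000/806) = 21.5 m/s.

v ≈ 21.5 m/s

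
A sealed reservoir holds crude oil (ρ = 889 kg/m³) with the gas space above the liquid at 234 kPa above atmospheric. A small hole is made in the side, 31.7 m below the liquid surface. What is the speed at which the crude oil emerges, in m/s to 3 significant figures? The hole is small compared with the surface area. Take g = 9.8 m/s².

v ≈ 33.9 m/s

Take point 1 at the surface (v₁ ≈ 0) and point 2 at the hole (at atmospheric pressure). Bernoulli: P₁ + ρg h = P_atm + ½ρv₂².
With P₁ − P_atm = 234000 Pa, v₂ = √(2gh + 2ΔP/ρ) = √(2·9.8·31.7 + 2·234000/889) = 33.9 m/s.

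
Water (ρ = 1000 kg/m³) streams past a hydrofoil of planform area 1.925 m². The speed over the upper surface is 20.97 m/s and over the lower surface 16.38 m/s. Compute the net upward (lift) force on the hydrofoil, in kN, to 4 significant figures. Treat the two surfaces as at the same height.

F ≈ 165.0 kN

The faster flow above has the lower pressure; Bernoulli (same height) gives ΔP = ½ρ(v_up² − v_low²).
ΔP = ½·1000·(20.97² − 16.38²) = 85720 Pa.
Lift = ΔP · A = 85720 × 1.925 = 165000 N.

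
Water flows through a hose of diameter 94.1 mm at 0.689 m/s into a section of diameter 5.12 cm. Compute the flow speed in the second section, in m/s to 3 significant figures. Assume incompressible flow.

By continuity, v₂ = v₁·A₁/A₂ = 0.689·(69.5/20.6) = 2.33 m/s.

2.33 m/s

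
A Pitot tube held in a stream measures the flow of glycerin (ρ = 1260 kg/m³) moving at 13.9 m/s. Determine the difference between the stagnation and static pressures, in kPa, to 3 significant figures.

ΔP ≈ 122 kPa

Bernoulli between the free stream and the stagnation point: ½ρv² = P_stag − P_static.
ΔP = ½·1260·13.9² = 122000 Pa.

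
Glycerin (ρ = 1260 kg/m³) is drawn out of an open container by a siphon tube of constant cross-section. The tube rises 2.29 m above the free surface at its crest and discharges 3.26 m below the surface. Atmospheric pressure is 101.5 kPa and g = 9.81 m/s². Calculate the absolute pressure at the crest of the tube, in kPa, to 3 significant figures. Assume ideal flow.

32.9 kPa

From the surface to the outlet (both open to atmosphere, surface at rest): v = √(2g·h_out) = √(2·9.81·3.26) = 8.00 m/s.
With constant cross-section the crest speed equals v; applying Bernoulli from the surface up to the crest, P_top = P_atm − ½ρv² − ρg·h_top.
P_top = 101500 − ½·1260·8.00² − 1260·9.81·2.29 = 32900 Pa.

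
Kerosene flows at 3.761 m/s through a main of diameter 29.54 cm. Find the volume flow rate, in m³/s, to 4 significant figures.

Q = A·v = 0.06853 m² × 3.761 m/s = 0.2578 m³/s.

Q ≈ 0.2578 m³/s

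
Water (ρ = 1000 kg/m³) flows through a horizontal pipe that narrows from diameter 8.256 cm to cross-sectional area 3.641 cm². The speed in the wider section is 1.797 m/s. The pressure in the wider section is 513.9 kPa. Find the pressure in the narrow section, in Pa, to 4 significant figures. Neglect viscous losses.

By continuity, v₂ = v₁·A₁/A₂ = 1.797·(53.53/3.641) = 26.42 m/s.
Bernoulli (h₁ = h₂): P₁ − P₂ = ½ρ(v₂² − v₁²).
P₂ = P₁ − ½ρ(v₂² − v₁²) = 513900 − ½·1000·(26.42² − 1.797²) = 513900 − 347400 = 166500 Pa.

P₂ ≈ 166500 Pa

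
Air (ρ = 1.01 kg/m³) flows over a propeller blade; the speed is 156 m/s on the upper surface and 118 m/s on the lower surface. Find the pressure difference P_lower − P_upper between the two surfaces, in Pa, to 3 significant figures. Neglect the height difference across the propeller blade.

ΔP ≈ 5260 Pa

Bernoulli (same height): P_lower − P_upper = ½ρ(v_upper² − v_lower²).
ΔP = ½·1.01·(156² − 118²) = 5260 Pa.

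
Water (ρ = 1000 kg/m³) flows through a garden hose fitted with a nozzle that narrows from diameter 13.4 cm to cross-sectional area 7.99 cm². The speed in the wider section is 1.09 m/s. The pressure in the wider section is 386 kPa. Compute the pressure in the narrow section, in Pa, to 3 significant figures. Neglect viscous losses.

P₂ = 202000 Pa

The volume flow rate is constant, so v₂ = (A₁/A₂)v₁ = (141/7.99)·1.09 = 19.2 m/s.
Bernoulli (h₁ = h₂): P₁ − P₂ = ½ρ(v₂² − v₁²).
P₂ = P₁ − ½ρ(v₂² − v₁²) = 386000 − ½·1000·(19.2² − 1.09²) = 386000 − 184000 = 202000 Pa.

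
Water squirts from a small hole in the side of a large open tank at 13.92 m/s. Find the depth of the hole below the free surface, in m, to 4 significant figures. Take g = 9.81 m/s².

h = 9.876 m

For a small hole in a large open tank, ½v² = gh, giving h = v²/(2g).
h = 13.92²/(2·9.81) = 193.8/19.62 = 9.876 m.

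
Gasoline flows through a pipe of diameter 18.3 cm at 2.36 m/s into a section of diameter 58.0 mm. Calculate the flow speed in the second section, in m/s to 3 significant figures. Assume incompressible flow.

Continuity gives A₁v₁ = A₂v₂, so v₂ = (263 cm²)/(26.4 cm²) × 2.36 m/s = 23.5 m/s.

v₂ = 23.5 m/s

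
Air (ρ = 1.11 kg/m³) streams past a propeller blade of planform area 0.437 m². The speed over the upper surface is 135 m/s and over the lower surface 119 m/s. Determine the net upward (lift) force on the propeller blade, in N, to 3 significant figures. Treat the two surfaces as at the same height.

With equal heights on the two surfaces, Bernoulli gives P_lower − P_upper = ½ρ(v_upper² − v_lower²).
ΔP = ½·1.11·(135² − 119²) = 2260 Pa.
Lift = ΔP · A = 2260 × 0.437 = 986 N.

986 N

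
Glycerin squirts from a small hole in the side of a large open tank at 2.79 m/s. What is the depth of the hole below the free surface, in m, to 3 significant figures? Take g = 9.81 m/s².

For a small hole in a large open tank, ½v² = gh, giving h = v²/(2g).
h = 2.79²/(2·9.81) = 7.78/19.62 = 0.397 m.

0.397 m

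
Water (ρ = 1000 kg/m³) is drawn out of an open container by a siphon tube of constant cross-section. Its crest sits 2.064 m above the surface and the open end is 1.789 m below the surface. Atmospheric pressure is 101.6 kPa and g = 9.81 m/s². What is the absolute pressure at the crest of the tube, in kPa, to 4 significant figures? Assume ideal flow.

P_top ≈ 63.80 kPa

The outlet speed comes from Torricelli: v = √(2g·1.789) = 5.925 m/s.
The bore is uniform, so the speed at the crest is the same v. Bernoulli surface→crest: P_atm = P_top + ½ρv² + ρg·h_top.
P_top = 101600 − ½·1000·5.925² − 1000·9.81·2.064 = 63800 Pa.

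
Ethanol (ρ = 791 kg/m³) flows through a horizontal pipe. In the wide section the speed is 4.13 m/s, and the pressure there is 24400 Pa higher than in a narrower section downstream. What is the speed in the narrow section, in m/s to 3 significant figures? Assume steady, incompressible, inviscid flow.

With h₁ = h₂, rearranging Bernoulli gives v₂ = √(v₁² + 2ΔP/ρ).
v₂ = √(4.13² + 2·24400/791) = √(17.1 + 61.7) = 8.87 m/s.

v₂ ≈ 8.87 m/s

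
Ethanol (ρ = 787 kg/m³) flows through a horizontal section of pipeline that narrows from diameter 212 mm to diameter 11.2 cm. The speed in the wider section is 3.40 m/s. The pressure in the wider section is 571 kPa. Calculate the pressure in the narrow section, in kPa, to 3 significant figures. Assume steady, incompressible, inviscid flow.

Mass conservation (A₁v₁ = A₂v₂) gives v₂ = 3.40 × 353/98.5 = 12.2 m/s.
Along the horizontal streamline, P + ½ρv² is constant.
P₂ = P₁ − ½ρ(v₂² − v₁²) = 571000 − ½·787·(12.2² − 3.40²) = 571000 − 53800 = 517000 Pa.

P₂ ≈ 517 kPa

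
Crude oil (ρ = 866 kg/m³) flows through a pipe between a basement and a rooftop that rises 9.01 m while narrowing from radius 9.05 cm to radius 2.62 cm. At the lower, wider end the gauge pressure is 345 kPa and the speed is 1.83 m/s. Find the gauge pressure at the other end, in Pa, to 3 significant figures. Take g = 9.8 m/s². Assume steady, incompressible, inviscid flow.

By continuity, v₂ = v₁·A₁/A₂ = 1.83·(257/21.6) = 21.8 m/s.
Bernoulli: P₁ + ½ρv₁² + ρg h₁ = P₂ + ½ρv₂² + ρg h₂, so P₂ = P₁ + ½ρ(v₁² − v₂²) − ρg(h₂ − h₁).
P₂ = 345000 + ½·866·(1.83² − 21.8²) − 866·9.8·(+9.01) = 345000 + (-205000) − (76500) = 63600 Pa.

P₂ ≈ 63600 Pa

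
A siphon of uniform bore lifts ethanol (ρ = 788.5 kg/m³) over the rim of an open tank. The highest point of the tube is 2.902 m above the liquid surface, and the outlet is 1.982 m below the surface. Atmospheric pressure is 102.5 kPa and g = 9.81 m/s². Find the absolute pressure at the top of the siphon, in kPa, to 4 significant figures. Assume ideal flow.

P_top = 64.72 kPa

From the surface to the outlet (both open to atmosphere, surface at rest): v = √(2g·h_out) = √(2·9.81·1.982) = 6.236 m/s.
Continuity keeps v the same throughout the tube; from surface to crest, P_atm + 0 = P_top + ½ρv² + ρg·h_top.
P_top = 102500 − ½·788.5·6.236² − 788.5·9.81·2.902 = 64720 Pa.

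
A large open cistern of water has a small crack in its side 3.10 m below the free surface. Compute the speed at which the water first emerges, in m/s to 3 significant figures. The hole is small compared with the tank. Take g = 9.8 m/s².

v ≈ 7.79 m/s

The surface is effectively still and both ends are open, so ½v² = gh and v = √(2·9.8·3.10) = 7.79 m/s.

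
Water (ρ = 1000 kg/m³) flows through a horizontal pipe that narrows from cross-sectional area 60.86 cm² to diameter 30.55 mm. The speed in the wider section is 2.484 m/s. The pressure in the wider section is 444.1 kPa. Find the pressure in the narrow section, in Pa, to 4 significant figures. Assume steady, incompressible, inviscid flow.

234500 Pa

The volume flow rate is constant, so v₂ = (A₁/A₂)v₁ = (60.86/7.330)·2.484 = 20.62 m/s.
The pipe is horizontal, so Bernoulli reduces to P₁ + ½ρv₁² = P₂ + ½ρv₂².
P₂ = P₁ − ½ρ(v₂² − v₁²) = 444100 − ½·1000·(20.62² − 2.484²) = 444100 − 209600 = 234500 Pa.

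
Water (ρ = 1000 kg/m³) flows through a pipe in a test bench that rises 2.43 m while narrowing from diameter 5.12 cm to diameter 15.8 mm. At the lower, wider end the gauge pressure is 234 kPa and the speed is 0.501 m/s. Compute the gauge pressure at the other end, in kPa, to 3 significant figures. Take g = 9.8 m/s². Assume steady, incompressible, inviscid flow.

P₂ ≈ 196 kPa

By continuity, v₂ = v₁·A₁/A₂ = 0.501·(20.6/1.96) = 5.26 m/s.
Bernoulli: P₁ + ½ρv₁² + ρg h₁ = P₂ + ½ρv₂² + ρg h₂, so P₂ = P₁ + ½ρ(v₁² − v₂²) − ρg(h₂ − h₁).
P₂ = 234000 + ½·1000·(0.501² − 5.26²) − 1000·9.8·(+2.43) = 234000 + (-13700) − (23800) = 196000 Pa.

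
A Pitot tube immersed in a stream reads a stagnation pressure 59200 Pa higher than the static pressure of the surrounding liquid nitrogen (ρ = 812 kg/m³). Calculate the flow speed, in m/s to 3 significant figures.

At the stagnation point the flow is brought to rest, so Bernoulli gives P_stag − P_static = ½ρv².
v = √(2ΔP/ρ) = √(2·59200/812) = 12.1 m/s.

v = 12.1 m/s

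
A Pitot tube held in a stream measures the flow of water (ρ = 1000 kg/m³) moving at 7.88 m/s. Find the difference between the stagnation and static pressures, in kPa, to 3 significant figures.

At the stagnation point the flow is brought to rest, so Bernoulli gives P_stag − P_static = ½ρv².
ΔP = ½·1000·7.88² = 31000 Pa.

ΔP = 31.0 kPa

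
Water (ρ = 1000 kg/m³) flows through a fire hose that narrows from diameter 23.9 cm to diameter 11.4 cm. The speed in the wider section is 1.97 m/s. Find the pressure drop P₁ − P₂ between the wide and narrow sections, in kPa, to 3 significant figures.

ΔP ≈ 35.5 kPa

By continuity, v₂ = v₁·A₁/A₂ = 1.97·(449/102) = 8.66 m/s.
The pipe is horizontal, so Bernoulli reduces to P₁ + ½ρv₁² = P₂ + ½ρv₂².
P₁ − P₂ = ½·1000·(8.66² − 1.97²) = ½·1000·71.1 = 35500 Pa.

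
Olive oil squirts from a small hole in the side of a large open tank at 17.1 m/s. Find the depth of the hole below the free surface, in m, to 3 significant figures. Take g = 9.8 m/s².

For a small hole in a large open tank, ½v² = gh, giving h = v²/(2g).
h = 17.1²/(2·9.8) = 292/19.60 = 14.9 m.

h = 14.9 m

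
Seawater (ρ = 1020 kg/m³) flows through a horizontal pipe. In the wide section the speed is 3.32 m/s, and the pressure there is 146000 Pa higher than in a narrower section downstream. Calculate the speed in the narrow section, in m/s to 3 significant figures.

v₂ ≈ 17.2 m/s

Horizontal Bernoulli: P₁ + ½ρv₁² = P₂ + ½ρv₂², so v₂² = v₁² + 2(P₁ − P₂)/ρ.
v₂ = √(3.32² + 2·146000/1020) = √(11.0 + 286) = 17.2 m/s.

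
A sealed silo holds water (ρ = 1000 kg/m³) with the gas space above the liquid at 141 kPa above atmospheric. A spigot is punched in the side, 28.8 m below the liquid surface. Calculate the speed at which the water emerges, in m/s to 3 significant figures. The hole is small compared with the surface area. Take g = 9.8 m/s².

Take point 1 at the surface (v₁ ≈ 0) and point 2 at the hole (at atmospheric pressure). Bernoulli: P₁ + ρg h = P_atm + ½ρv₂².
With P₁ − P_atm = 141000 Pa, v₂ = √(2gh + 2ΔP/ρ) = √(2·9.8·28.8 + 2·141000/1000) = 29.1 m/s.

29.1 m/s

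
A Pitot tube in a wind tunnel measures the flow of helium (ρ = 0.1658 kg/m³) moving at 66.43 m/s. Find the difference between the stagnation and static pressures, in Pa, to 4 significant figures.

ΔP ≈ 365.8 Pa

At the stagnation point the flow is brought to rest, so Bernoulli gives P_stag − P_static = ½ρv².
ΔP = ½·0.1658·66.43² = 365.8 Pa.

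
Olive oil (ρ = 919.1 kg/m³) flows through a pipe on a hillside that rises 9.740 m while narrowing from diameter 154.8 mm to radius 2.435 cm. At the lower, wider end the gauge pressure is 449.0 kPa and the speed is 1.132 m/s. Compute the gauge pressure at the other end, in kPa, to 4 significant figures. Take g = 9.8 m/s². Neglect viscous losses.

P₂ ≈ 301.7 kPa

Mass conservation (A₁v₁ = A₂v₂) gives v₂ = 1.132 × 188.2/18.63 = 11.44 m/s.
Bernoulli: P₁ + ½ρv₁² + ρg h₁ = P₂ + ½ρv₂² + ρg h₂, so P₂ = P₁ + ½ρ(v₁² − v₂²) − ρg(h₂ − h₁).
P₂ = 449000 + ½·919.1·(1.132² − 11.44²) − 919.1·9.8·(+9.740) = 449000 + (-59530) − (87730) = 301700 Pa.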